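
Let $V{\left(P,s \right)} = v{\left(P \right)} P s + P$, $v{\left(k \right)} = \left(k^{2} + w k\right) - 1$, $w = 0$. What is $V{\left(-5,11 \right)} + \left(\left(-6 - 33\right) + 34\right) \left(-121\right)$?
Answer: $-720$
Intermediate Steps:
$v{\left(k \right)} = -1 + k^{2}$ ($v{\left(k \right)} = \left(k^{2} + 0 k\right) - 1 = \left(k^{2} + 0\right) - 1 = k^{2} - 1 = -1 + k^{2}$)
$V{\left(P,s \right)} = P + P s \left(-1 + P^{2}\right)$ ($V{\left(P,s \right)} = \left(-1 + P^{2}\right) P s + P = P \left(-1 + P^{2}\right) s + P = P s \left(-1 + P^{2}\right) + P = P + P s \left(-1 + P^{2}\right)$)
$V{\left(-5,11 \right)} + \left(\left(-6 - 33\right) + 34\right) \left(-121\right) = - 5 \left(1 + 11 \left(-1 + \left(-5\right)^{2}\right)\right) + \left(\left(-6 - 33\right) + 34\right) \left(-121\right) = - 5 \left(1 + 11 \left(-1 + 25\right)\right) + \left(-39 + 34\right) \left(-121\right) = - 5 \left(1 + 11 \cdot 24\right) - -605 = - 5 \left(1 + 264\right) + 605 = \left(-5\right) 265 + 605 = -1325 + 605 = -720$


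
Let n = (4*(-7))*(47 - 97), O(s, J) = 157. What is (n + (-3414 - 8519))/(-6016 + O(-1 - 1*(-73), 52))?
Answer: 3511/1953 ≈ 1.7977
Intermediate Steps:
n = 1400 (n = -28*(-50) = 1400)
(n + (-3414 - 8519))/(-6016 + O(-1 - 1*(-73), 52)) = (1400 + (-3414 - 8519))/(-6016 + 157) = (1400 - 11933)/(-5859) = -10533*(-1/5859) = 3511/1953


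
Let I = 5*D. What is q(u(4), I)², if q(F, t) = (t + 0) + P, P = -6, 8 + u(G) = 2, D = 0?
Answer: 36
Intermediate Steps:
u(G) = -6 (u(G) = -8 + 2 = -6)
I = 0 (I = 5*0 = 0)
q(F, t) = -6 + t (q(F, t) = (t + 0) - 6 = t - 6 = -6 + t)
q(u(4), I)² = (-6 + 0)² = (-6)² = 36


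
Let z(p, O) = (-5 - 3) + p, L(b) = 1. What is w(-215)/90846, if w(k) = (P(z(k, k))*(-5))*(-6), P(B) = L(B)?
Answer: 5/15141 ≈ 0.00033023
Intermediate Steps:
z(p, O) = -8 + p
P(B) = 1
w(k) = 30 (w(k) = (1*(-5))*(-6) = -5*(-6) = 30)
w(-215)/90846 = 30/90846 = 30*(1/90846) = 5/15141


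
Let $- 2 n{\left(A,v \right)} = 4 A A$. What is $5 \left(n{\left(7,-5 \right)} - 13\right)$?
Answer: $-555$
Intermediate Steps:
$n{\left(A,v \right)} = - 2 A^{2}$ ($n{\left(A,v \right)} = - \frac{4 A A}{2} = - \frac{4 A^{2}}{2} = - 2 A^{2}$)
$5 \left(n{\left(7,-5 \right)} - 13\right) = 5 \left(- 2 \cdot 7^{2} - 13\right) = 5 \left(\left(-2\right) 49 - 13\right) = 5 \left(-98 - 13\right) = 5 \left(-111\right) = -555$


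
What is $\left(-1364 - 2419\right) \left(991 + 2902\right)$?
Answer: $-14727219$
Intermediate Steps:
$\left(-1364 - 2419\right) \left(991 + 2902\right) = \left(-3783\right) 3893 = -14727219$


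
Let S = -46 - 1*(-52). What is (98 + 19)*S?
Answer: 702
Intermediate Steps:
S = 6 (S = -46 + 52 = 6)
(98 + 19)*S = (98 + 19)*6 = 117*6 = 702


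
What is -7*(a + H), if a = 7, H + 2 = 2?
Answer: -49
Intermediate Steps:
H = 0 (H = -2 + 2 = 0)
-7*(a + H) = -7*(7 + 0) = -49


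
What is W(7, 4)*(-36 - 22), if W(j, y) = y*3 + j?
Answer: -1102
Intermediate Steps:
W(j, y) = j + 3*y (W(j, y) = 3*y + j = j + 3*y)
W(7, 4)*(-36 - 22) = (7 + 3*4)*(-36 - 22) = (7 + 12)*(-58) = 19*(-58) = -1102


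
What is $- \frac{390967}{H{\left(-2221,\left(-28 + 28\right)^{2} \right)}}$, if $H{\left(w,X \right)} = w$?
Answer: $\frac{390967}{2221} \approx 176.03$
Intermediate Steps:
$- \frac{390967}{H{\left(-2221,\left(-28 + 28\right)^{2} \right)}} = - \frac{390967}{-2221} = \left(-390967\right) \left(- \frac{1}{2221}\right) = \frac{390967}{2221}$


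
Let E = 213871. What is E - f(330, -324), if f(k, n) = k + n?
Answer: 213865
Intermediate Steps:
E - f(330, -324) = 213871 - (330 - 324) = 213871 - 1*6 = 213871 - 6 = 213865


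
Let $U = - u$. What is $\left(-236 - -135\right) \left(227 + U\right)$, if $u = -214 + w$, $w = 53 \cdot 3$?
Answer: $-28482$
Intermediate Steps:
$w = 159$
$u = -55$ ($u = -214 + 159 = -55$)
$U = 55$ ($U = \left(-1\right) \left(-55\right) = 55$)
$\left(-236 - -135\right) \left(227 + U\right) = \left(-236 - -135\right) \left(227 + 55\right) = \left(-236 + 135\right) 282 = \left(-101\right) 282 = -28482$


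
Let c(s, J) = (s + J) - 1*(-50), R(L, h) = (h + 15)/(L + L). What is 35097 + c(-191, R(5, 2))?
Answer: 349577/10 ≈ 34958.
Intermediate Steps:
R(L, h) = (15 + h)/(2*L) (R(L, h) = (15 + h)/((2*L)) = (15 + h)*(1/(2*L)) = (15 + h)/(2*L))
c(s, J) = 50 + J + s (c(s, J) = (J + s) + 50 = 50 + J + s)
35097 + c(-191, R(5, 2)) = 35097 + (50 + (1/2)*(15 + 2)/5 - 191) = 35097 + (50 + (1/2)*(1/5)*17 - 191) = 35097 + (50 + 17/10 - 191) = 35097 - 1393/10 = 349577/10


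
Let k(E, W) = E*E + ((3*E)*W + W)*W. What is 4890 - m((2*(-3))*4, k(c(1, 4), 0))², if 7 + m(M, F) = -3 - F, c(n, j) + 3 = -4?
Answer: 1409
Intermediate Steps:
c(n, j) = -7 (c(n, j) = -3 - 4 = -7)
k(E, W) = E² + W*(W + 3*E*W) (k(E, W) = E² + (3*E*W + W)*W = E² + (W + 3*E*W)*W = E² + W*(W + 3*E*W))
m(M, F) = -10 - F (m(M, F) = -7 + (-3 - F) = -10 - F)
4890 - m((2*(-3))*4, k(c(1, 4), 0))² = 4890 - (-10 - ((-7)² + 0² + 3*(-7)*0²))² = 4890 - (-10 - (49 + 0 + 3*(-7)*0))² = 4890 - (-10 - (49 + 0 + 0))² = 4890 - (-10 - 1*49)² = 4890 - (-10 - 49)² = 4890 - 1*(-59)² = 4890 - 1*3481 = 4890 - 3481 = 1409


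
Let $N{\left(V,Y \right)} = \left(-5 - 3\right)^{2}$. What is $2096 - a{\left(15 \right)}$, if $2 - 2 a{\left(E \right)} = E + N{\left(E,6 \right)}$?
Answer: $\frac{4269}{2} \approx 2134.5$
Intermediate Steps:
$N{\left(V,Y \right)} = 64$ ($N{\left(V,Y \right)} = \left(-8\right)^{2} = 64$)
$a{\left(E \right)} = -31 - \frac{E}{2}$ ($a{\left(E \right)} = 1 - \frac{E + 64}{2} = 1 - \frac{64 + E}{2} = 1 - \left(32 + \frac{E}{2}\right) = -31 - \frac{E}{2}$)
$2096 - a{\left(15 \right)} = 2096 - \left(-31 - \frac{15}{2}\right) = 2096 - - \frac{77}{2} = 2096 + \frac{77}{2} = \frac{4269}{2}$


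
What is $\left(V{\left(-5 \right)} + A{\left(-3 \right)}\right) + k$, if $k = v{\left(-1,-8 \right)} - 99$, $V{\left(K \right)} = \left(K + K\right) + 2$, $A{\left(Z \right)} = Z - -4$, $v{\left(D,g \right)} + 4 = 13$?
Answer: $-97$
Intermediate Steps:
$v{\left(D,g \right)} = 9$ ($v{\left(D,g \right)} = -4 + 13 = 9$)
$A{\left(Z \right)} = 4 + Z$ ($A{\left(Z \right)} = Z + 4 = 4 + Z$)
$V{\left(K \right)} = 2 + 2 K$ ($V{\left(K \right)} = 2 K + 2 = 2 + 2 K$)
$k = -90$ ($k = 9 - 99 = -90$)
$\left(V{\left(-5 \right)} + A{\left(-3 \right)}\right) + k = \left(\left(2 + 2 \left(-5\right)\right) + \left(4 - 3\right)\right) - 90 = \left(\left(2 - 10\right) + 1\right) - 90 = \left(-8 + 1\right) - 90 = -7 - 90 = -97$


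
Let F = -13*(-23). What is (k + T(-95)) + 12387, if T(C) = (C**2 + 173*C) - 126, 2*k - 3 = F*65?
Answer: 14570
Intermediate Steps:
F = 299
k = 9719 (k = 3/2 + (299*65)/2 = 3/2 + (1/2)*19435 = 3/2 + 19435/2 = 9719)
T(C) = -126 + C**2 + 173*C
(k + T(-95)) + 12387 = (9719 + (-126 + (-95)**2 + 173*(-95))) + 12387 = (9719 + (-126 + 9025 - 16435)) + 12387 = (9719 - 7536) + 12387 = 2183 + 12387 = 14570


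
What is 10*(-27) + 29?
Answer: -241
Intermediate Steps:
10*(-27) + 29 = -270 + 29 = -241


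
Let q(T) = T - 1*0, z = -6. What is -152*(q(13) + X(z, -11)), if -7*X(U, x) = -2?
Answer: -14136/7 ≈ -2019.4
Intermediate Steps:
X(U, x) = 2/7 (X(U, x) = -⅐*(-2) = 2/7)
q(T) = T (q(T) = T + 0 = T)
-152*(q(13) + X(z, -11)) = -152*(13 + 2/7) = -152*93/7 = -14136/7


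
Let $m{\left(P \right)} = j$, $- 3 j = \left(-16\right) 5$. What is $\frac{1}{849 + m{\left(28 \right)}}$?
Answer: $\frac{3}{2627} \approx 0.001142$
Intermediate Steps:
$j = \frac{80}{3}$ ($j = - \frac{\left(-16\right) 5}{3} = \left(- \frac{1}{3}\right) \left(-80\right) = \frac{80}{3} \approx 26.667$)
$m{\left(P \right)} = \frac{80}{3}$
$\frac{1}{849 + m{\left(28 \right)}} = \frac{1}{849 + \frac{80}{3}} = \frac{1}{\frac{2627}{3}} = \frac{3}{2627}$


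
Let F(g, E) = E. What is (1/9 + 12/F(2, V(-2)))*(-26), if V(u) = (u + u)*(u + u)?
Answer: -403/18 ≈ -22.389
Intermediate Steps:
V(u) = 4*u² (V(u) = (2*u)*(2*u) = 4*u²)
(1/9 + 12/F(2, V(-2)))*(-26) = (1/9 + 12/((4*(-2)²)))*(-26) = (1*(⅑) + 12/((4*4)))*(-26) = (⅑ + 12/16)*(-26) = (⅑ + 12*(1/16))*(-26) = (⅑ + ¾)*(-26) = (31/36)*(-26) = -403/18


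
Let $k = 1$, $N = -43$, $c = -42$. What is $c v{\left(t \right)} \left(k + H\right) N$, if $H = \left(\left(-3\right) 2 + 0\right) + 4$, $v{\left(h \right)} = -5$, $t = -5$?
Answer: $9030$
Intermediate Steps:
$H = -2$ ($H = \left(-6 + 0\right) + 4 = -6 + 4 = -2$)
$c v{\left(t \right)} \left(k + H\right) N = - 42 \left(- 5 \left(1 - 2\right)\right) \left(-43\right) = - 42 \left(\left(-5\right) \left(-1\right)\right) \left(-43\right) = \left(-42\right) 5 \left(-43\right) = \left(-210\right) \left(-43\right) = 9030$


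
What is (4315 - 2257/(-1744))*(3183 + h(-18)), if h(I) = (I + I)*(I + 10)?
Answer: 26128358607/1744 ≈ 1.4982e+7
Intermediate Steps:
h(I) = 2*I*(10 + I) (h(I) = (2*I)*(10 + I) = 2*I*(10 + I))
(4315 - 2257/(-1744))*(3183 + h(-18)) = (4315 - 2257/(-1744))*(3183 + 2*(-18)*(10 - 18)) = (4315 - 2257*(-1/1744))*(3183 + 2*(-18)*(-8)) = (4315 + 2257/1744)*(3183 + 288) = (7527617/1744)*3471 = 26128358607/1744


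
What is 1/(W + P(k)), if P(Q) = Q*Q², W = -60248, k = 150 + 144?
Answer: 1/25351936 ≈ 3.9445e-8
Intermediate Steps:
k = 294
P(Q) = Q³
1/(W + P(k)) = 1/(-60248 + 294³) = 1/(-60248 + 25412184) = 1/25351936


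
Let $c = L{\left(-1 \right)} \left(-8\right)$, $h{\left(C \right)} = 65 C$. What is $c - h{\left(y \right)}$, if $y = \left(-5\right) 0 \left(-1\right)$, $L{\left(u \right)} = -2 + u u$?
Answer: $8$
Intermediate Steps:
$L{\left(u \right)} = -2 + u^{2}$
$y = 0$ ($y = 0 \left(-1\right) = 0$)
$c = 8$ ($c = \left(-2 + \left(-1\right)^{2}\right) \left(-8\right) = \left(-2 + 1\right) \left(-8\right) = \left(-1\right) \left(-8\right) = 8$)
$c - h{\left(y \right)} = 8 - 65 \cdot 0 = 8 - 0 = 8 + 0 = 8$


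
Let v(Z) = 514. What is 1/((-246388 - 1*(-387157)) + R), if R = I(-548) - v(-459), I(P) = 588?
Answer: 1/140843 ≈ 7.1001e-6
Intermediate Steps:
R = 74 (R = 588 - 1*514 = 588 - 514 = 74)
1/((-246388 - 1*(-387157)) + R) = 1/((-246388 - 1*(-387157)) + 74) = 1/((-246388 + 387157) + 74) = 1/(140769 + 74) = 1/140843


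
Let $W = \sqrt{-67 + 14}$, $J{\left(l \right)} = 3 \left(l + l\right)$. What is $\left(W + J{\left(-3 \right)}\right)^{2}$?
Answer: $\left(18 - i \sqrt{53}\right)^{2} \approx 271.0 - 262.08 i$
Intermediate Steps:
$J{\left(l \right)} = 6 l$ ($J{\left(l \right)} = 3 \cdot 2 l = 6 l$)
$W = i \sqrt{53}$ ($W = \sqrt{-53} = i \sqrt{53} \approx 7.2801 i$)
$\left(W + J{\left(-3 \right)}\right)^{2} = \left(i \sqrt{53} + 6 \left(-3\right)\right)^{2} = \left(i \sqrt{53} - 18\right)^{2} = \left(-18 + i \sqrt{53}\right)^{2}$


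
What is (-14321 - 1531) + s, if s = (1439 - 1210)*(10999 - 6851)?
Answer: 934040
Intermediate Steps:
s = 949892 (s = 229*4148 = 949892)
(-14321 - 1531) + s = (-14321 - 1531) + 949892 = -15852 + 949892 = 934040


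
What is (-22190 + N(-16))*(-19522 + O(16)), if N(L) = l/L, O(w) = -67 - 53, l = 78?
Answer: 1743806939/4 ≈ 4.3595e+8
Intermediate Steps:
O(w) = -120
N(L) = 78/L
(-22190 + N(-16))*(-19522 + O(16)) = (-22190 + 78/(-16))*(-19522 - 120) = (-22190 + 78*(-1/16))*(-19642) = (-22190 - 39/8)*(-19642) = -177559/8*(-19642) = 1743806939/4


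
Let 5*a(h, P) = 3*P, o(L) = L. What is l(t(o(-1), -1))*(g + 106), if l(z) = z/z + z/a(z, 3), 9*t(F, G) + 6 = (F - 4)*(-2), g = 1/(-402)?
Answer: 4303711/32562 ≈ 132.17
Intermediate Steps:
a(h, P) = 3*P/5 (a(h, P) = (3*P)/5 = 3*P/5)
g = -1/402 ≈ -0.0024876
t(F, G) = 2/9 - 2*F/9 (t(F, G) = -2/3 + ((F - 4)*(-2))/9 = -2/3 + ((-4 + F)*(-2))/9 = -2/3 + (8 - 2*F)/9 = -2/3 + (8/9 - 2*F/9) = 2/9 - 2*F/9)
l(z) = 1 + 5*z/9 (l(z) = z/z + z/(((3/5)*3)) = 1 + z/(9/5) = 1 + z*(5/9) = 1 + 5*z/9)
l(t(o(-1), -1))*(g + 106) = (1 + 5*(2/9 - 2/9*(-1))/9)*(-1/402 + 106) = (1 + 5*(2/9 + 2/9)/9)*(42611/402) = (1 + (5/9)*(4/9))*(42611/402) = (1 + 20/81)*(42611/402) = (101/81)*(42611/402) = 4303711/32562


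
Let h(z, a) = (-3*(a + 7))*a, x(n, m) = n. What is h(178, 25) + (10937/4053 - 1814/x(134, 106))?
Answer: -654665692/271551 ≈ -2410.8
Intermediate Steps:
h(z, a) = a*(-21 - 3*a) (h(z, a) = (-3*(7 + a))*a = (-21 - 3*a)*a = a*(-21 - 3*a))
h(178, 25) + (10937/4053 - 1814/x(134, 106)) = -3*25*(7 + 25) + (10937/4053 - 1814/134) = -3*25*32 + (10937*(1/4053) - 1814*1/134) = -2400 + (10937/4053 - 907/67) = -2400 - 2943292/271551 = -654665692/271551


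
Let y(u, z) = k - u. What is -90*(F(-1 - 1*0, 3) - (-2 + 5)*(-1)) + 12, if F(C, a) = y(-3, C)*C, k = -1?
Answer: -78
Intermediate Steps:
y(u, z) = -1 - u
F(C, a) = 2*C (F(C, a) = (-1 - 1*(-3))*C = (-1 + 3)*C = 2*C)
-90*(F(-1 - 1*0, 3) - (-2 + 5)*(-1)) + 12 = -90*(2*(-1 - 1*0) - (-2 + 5)*(-1)) + 12 = -90*(2*(-1 + 0) - 3*(-1)) + 12 = -90*(2*(-1) - 1*(-3)) + 12 = -90*(-2 + 3) + 12 = -90*1 + 12 = -90 + 12 = -78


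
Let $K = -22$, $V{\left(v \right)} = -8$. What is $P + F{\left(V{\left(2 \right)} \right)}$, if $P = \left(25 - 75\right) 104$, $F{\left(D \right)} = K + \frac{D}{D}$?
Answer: $-5221$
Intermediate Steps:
$F{\left(D \right)} = -21$ ($F{\left(D \right)} = -22 + \frac{D}{D} = -22 + 1 = -21$)
$P = -5200$ ($P = \left(-50\right) 104 = -5200$)
$P + F{\left(V{\left(2 \right)} \right)} = -5200 - 21 = -5221$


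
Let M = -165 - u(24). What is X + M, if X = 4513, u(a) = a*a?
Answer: 3772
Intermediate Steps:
u(a) = a²
M = -741 (M = -165 - 1*24² = -165 - 1*576 = -165 - 576 = -741)
X + M = 4513 - 741 = 3772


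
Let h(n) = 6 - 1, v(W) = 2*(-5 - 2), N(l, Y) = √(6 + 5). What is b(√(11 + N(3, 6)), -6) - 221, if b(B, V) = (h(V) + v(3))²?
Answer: -140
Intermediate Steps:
N(l, Y) = √11
v(W) = -14 (v(W) = 2*(-7) = -14)
h(n) = 5
b(B, V) = 81 (b(B, V) = (5 - 14)² = (-9)² = 81)
b(√(11 + N(3, 6)), -6) - 221 = 81 - 221 = -140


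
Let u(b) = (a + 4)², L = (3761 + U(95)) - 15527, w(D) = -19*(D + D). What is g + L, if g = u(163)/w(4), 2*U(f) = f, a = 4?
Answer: -445319/38 ≈ -11719.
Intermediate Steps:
w(D) = -38*D
U(f) = f/2
L = -23437/2 (L = (3761 + (½)*95) - 15527 = (3761 + 95/2) - 15527 = 7617/2 - 15527 = -23437/2 ≈ -11719.)
u(b) = 64 (u(b) = (4 + 4)² = 8² = 64)
g = -8/19 (g = 64/((-38*4)) = 64/(-152) = 64*(-1/152) = -8/19 ≈ -0.42105)
g + L = -8/19 - 23437/2 = -445319/38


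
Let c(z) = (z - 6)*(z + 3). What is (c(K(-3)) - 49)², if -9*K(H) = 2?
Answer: 28826161/6561 ≈ 4393.6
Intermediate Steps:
K(H) = -2/9 (K(H) = -⅑*2 = -2/9)
c(z) = (-6 + z)*(3 + z)
(c(K(-3)) - 49)² = ((-18 + (-2/9)² - 3*(-2/9)) - 49)² = ((-18 + 4/81 + ⅔) - 49)² = (-1400/81 - 49)² = (-5369/81)² = 28826161/6561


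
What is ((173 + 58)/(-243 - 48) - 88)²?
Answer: 74183769/9409 ≈ 7884.3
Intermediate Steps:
((173 + 58)/(-243 - 48) - 88)² = (231/(-291) - 88)² = (231*(-1/291) - 88)² = (-77/97 - 88)² = (-8613/97)² = 74183769/9409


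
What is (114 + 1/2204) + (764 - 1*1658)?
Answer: -1719119/2204 ≈ -780.00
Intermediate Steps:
(114 + 1/2204) + (764 - 1*1658) = (114 + 1/2204) + (764 - 1658) = 251257/2204 - 894 = -1719119/2204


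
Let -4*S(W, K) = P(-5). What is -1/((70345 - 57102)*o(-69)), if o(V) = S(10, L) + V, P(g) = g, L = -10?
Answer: 4/3588853 ≈ 1.1146e-6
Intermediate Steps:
S(W, K) = 5/4 (S(W, K) = -¼*(-5) = 5/4)
o(V) = 5/4 + V
-1/((70345 - 57102)*o(-69)) = -1/((70345 - 57102)*(5/4 - 69)) = -1/(13243*(-271/4)) = -(-4)/(13243*271) = -1*(-4/3588853) = 4/3588853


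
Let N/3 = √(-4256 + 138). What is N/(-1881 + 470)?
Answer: -3*I*√4118/1411 ≈ -0.13644*I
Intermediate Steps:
N = 3*I*√4118 (N = 3*√(-4256 + 138) = 3*√(-4118) = 3*(I*√4118) = 3*I*√4118 ≈ 192.51*I)
N/(-1881 + 470) = (3*I*√4118)/(-1881 + 470) = (3*I*√4118)/(-1411) = (3*I*√4118)*(-1/1411) = -3*I*√4118/1411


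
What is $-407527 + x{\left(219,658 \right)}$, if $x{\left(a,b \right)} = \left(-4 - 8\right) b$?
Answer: $-415423$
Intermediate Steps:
$x{\left(a,b \right)} = - 12 b$
$-407527 + x{\left(219,658 \right)} = -407527 - 7896 = -415423$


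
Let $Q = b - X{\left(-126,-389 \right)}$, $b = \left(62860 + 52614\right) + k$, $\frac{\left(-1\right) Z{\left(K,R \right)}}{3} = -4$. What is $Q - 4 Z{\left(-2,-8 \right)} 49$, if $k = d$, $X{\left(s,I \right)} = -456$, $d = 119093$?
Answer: $232671$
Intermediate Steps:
$Z{\left(K,R \right)} = 12$ ($Z{\left(K,R \right)} = \left(-3\right) \left(-4\right) = 12$)
$k = 119093$
$b = 234567$ ($b = \left(62860 + 52614\right) + 119093 = 115474 + 119093 = 234567$)
$Q = 235023$ ($Q = 234567 - -456 = 234567 + 456 = 235023$)
$Q - 4 Z{\left(-2,-8 \right)} 49 = 235023 - 4 \cdot 12 \cdot 49 = 235023 - 48 \cdot 49 = 235023 - 2352 = 232671$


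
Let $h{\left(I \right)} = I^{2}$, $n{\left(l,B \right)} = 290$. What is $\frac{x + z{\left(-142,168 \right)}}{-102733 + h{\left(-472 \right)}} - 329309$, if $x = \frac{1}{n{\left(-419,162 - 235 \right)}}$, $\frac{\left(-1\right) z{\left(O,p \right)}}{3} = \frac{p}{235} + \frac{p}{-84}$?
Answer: $- \frac{107769342582515}{327259026} \approx -3.2931 \cdot 10^{5}$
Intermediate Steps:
$z{\left(O,p \right)} = \frac{151 p}{6580}$ ($z{\left(O,p \right)} = - 3 \left(\frac{p}{235} + \frac{p}{-84}\right) = - 3 \left(p \frac{1}{235} + p \left(- \frac{1}{84}\right)\right) = - 3 \left(\frac{p}{235} - \frac{p}{84}\right) = - 3 \left(- \frac{151 p}{19740}\right) = \frac{151 p}{6580}$)
$x = \frac{1}{290} \approx 0.0034483$
$\frac{x + z{\left(-142,168 \right)}}{-102733 + h{\left(-472 \right)}} - 329309 = \frac{\frac{1}{290} + \frac{151}{6580} \cdot 168}{-102733 + \left(-472\right)^{2}} - 329309 = \frac{\frac{1}{290} + \frac{906}{235}}{-102733 + 222784} - 329309 = \frac{10519}{2726 \cdot 120051} - 329309 = \frac{10519}{2726} \cdot \frac{1}{120051} - 329309 = \frac{10519}{327259026} - 329309 = - \frac{107769342582515}{327259026}$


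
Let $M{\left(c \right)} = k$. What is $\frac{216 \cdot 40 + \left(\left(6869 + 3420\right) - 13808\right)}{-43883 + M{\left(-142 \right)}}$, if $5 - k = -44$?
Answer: $- \frac{5121}{43834} \approx -0.11683$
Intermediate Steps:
$k = 49$ ($k = 5 - -44 = 5 + 44 = 49$)
$M{\left(c \right)} = 49$
$\frac{216 \cdot 40 + \left(\left(6869 + 3420\right) - 13808\right)}{-43883 + M{\left(-142 \right)}} = \frac{216 \cdot 40 + \left(\left(6869 + 3420\right) - 13808\right)}{-43883 + 49} = \frac{8640 + \left(10289 - 13808\right)}{-43834} = \left(8640 - 3519\right) \left(- \frac{1}{43834}\right) = 5121 \left(- \frac{1}{43834}\right) = - \frac{5121}{43834}$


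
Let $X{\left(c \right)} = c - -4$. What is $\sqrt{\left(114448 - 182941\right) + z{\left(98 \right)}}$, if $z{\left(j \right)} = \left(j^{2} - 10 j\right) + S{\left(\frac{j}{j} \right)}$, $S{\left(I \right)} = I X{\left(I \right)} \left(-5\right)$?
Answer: $i \sqrt{59894} \approx 244.73 i$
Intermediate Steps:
$X{\left(c \right)} = 4 + c$ ($X{\left(c \right)} = c + 4 = 4 + c$)
$S{\left(I \right)} = - 5 I \left(4 + I\right)$ ($S{\left(I \right)} = I \left(4 + I\right) \left(-5\right) = - 5 I \left(4 + I\right)$)
$z{\left(j \right)} = -25 + j^{2} - 10 j$ ($z{\left(j \right)} = \left(j^{2} - 10 j\right) - 5 \frac{j}{j} \left(4 + \frac{j}{j}\right) = \left(j^{2} - 10 j\right) - 5 \left(4 + 1\right) = \left(j^{2} - 10 j\right) - 5 \cdot 5 = \left(j^{2} - 10 j\right) - 25 = -25 + j^{2} - 10 j$)
$\sqrt{\left(114448 - 182941\right) + z{\left(98 \right)}} = \sqrt{\left(114448 - 182941\right) - \left(1005 - 9604\right)} = \sqrt{\left(114448 - 182941\right) - -8599} = \sqrt{-68493 + 8599} = \sqrt{-59894} = i \sqrt{59894}$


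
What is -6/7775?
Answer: -6/7775 ≈ -0.00077170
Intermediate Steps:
-6/7775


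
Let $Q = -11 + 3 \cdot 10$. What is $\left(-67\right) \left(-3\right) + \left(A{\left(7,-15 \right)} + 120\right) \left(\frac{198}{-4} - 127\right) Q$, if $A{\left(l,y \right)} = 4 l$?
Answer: $-496117$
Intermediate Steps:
$Q = 19$ ($Q = -11 + 30 = 19$)
$\left(-67\right) \left(-3\right) + \left(A{\left(7,-15 \right)} + 120\right) \left(\frac{198}{-4} - 127\right) Q = \left(-67\right) \left(-3\right) + \left(4 \cdot 7 + 120\right) \left(\frac{198}{-4} - 127\right) 19 = 201 + \left(28 + 120\right) \left(198 \left(- \frac{1}{4}\right) - 127\right) 19 = 201 + 148 \left(- \frac{99}{2} - 127\right) 19 = 201 + 148 \left(- \frac{353}{2}\right) 19 = 201 - 496318 = -496117$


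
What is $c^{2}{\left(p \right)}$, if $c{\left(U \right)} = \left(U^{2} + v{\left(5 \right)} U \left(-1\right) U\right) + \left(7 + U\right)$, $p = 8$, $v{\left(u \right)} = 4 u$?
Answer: $1442401$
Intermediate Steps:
$c{\left(U \right)} = 7 + U - 19 U^{2}$ ($c{\left(U \right)} = \left(U^{2} + 4 \cdot 5 U \left(-1\right) U\right) + \left(7 + U\right) = \left(U^{2} + 20 U \left(-1\right) U\right) + \left(7 + U\right) = \left(U^{2} + - 20 U U\right) + \left(7 + U\right) = \left(U^{2} - 20 U^{2}\right) + \left(7 + U\right) = - 19 U^{2} + \left(7 + U\right) = 7 + U - 19 U^{2}$)
$c^{2}{\left(p \right)} = \left(7 + 8 - 19 \cdot 8^{2}\right)^{2} = \left(7 + 8 - 1216\right)^{2} = \left(-1201\right)^{2} = 1442401$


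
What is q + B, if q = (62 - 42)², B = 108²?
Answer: 12064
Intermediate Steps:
B = 11664
q = 400 (q = 20² = 400)
q + B = 400 + 11664 = 12064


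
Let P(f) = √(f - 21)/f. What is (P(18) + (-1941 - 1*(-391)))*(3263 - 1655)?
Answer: -2492400 + 268*I*√3/3 ≈ -2.4924e+6 + 154.73*I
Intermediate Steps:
P(f) = √(-21 + f)/f
(P(18) + (-1941 - 1*(-391)))*(3263 - 1655) = (√(-21 + 18)/18 + (-1941 - 1*(-391)))*(3263 - 1655) = (√(-3)/18 + (-1941 + 391))*1608 = ((I*√3)/18 - 1550)*1608 = (I*√3/18 - 1550)*1608 = (-1550 + I*√3/18)*1608 = -2492400 + 268*I*√3/3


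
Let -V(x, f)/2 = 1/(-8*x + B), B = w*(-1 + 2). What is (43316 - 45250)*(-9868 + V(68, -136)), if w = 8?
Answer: 2557350441/134 ≈ 1.9085e+7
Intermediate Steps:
B = 8 (B = 8*(-1 + 2) = 8*1 = 8)
V(x, f) = -2/(8 - 8*x) (V(x, f) = -2/(-8*x + 8) = -2/(8 - 8*x))
(43316 - 45250)*(-9868 + V(68, -136)) = (43316 - 45250)*(-9868 + 1/(4*(-1 + 68))) = -1934*(-9868 + (¼)/67) = -1934*(-9868 + (¼)*(1/67)) = -1934*(-9868 + 1/268) = -1934*(-2644623/268) = 2557350441/134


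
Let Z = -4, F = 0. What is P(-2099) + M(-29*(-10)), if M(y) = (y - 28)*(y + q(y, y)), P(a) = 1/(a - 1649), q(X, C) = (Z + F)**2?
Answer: 300484655/3748 ≈ 80172.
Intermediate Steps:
q(X, C) = 16 (q(X, C) = (-4 + 0)**2 = (-4)**2 = 16)
P(a) = 1/(-1649 + a)
M(y) = (-28 + y)*(16 + y) (M(y) = (y - 28)*(y + 16) = (-28 + y)*(16 + y))
P(-2099) + M(-29*(-10)) = 1/(-1649 - 2099) + (-448 + (-29*(-10))**2 - (-348)*(-10)) = 1/(-3748) + (-448 + 290**2 - 12*290) = -1/3748 + (-448 + 84100 - 3480) = -1/3748 + 80172 = 300484655/3748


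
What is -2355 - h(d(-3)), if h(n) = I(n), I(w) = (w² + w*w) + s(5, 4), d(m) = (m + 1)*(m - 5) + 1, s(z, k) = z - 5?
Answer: -2933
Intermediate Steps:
s(z, k) = -5 + z
d(m) = 1 + (1 + m)*(-5 + m) (d(m) = (1 + m)*(-5 + m) + 1 = 1 + (1 + m)*(-5 + m))
I(w) = 2*w² (I(w) = (w² + w*w) + (-5 + 5) = (w² + w²) + 0 = 2*w² + 0 = 2*w²)
h(n) = 2*n²
-2355 - h(d(-3)) = -2355 - 2*(-4 + (-3)² - 4*(-3))² = -2355 - 2*(-4 + 9 + 12)² = -2355 - 2*17² = -2355 - 2*289 = -2355 - 1*578 = -2355 - 578 = -2933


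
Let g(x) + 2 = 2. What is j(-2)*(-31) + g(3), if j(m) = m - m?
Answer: 0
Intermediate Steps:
g(x) = 0 (g(x) = -2 + 2 = 0)
j(m) = 0
j(-2)*(-31) + g(3) = 0*(-31) + 0 = 0 + 0 = 0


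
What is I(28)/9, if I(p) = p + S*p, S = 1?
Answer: 56/9 ≈ 6.2222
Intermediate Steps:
I(p) = 2*p (I(p) = p + 1*p = p + p = 2*p)
I(28)/9 = (2*28)/9 = (1/9)*56 = 56/9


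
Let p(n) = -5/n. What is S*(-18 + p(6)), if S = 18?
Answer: -339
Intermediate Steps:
S*(-18 + p(6)) = 18*(-18 - 5/6) = 18*(-18 - 5*⅙) = 18*(-18 - ⅚) = 18*(-113/6) = -339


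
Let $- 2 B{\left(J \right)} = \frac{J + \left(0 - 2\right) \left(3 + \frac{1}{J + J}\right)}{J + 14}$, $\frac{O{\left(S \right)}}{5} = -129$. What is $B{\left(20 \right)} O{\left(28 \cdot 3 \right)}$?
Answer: $\frac{35991}{272} \approx 132.32$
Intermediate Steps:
$O{\left(S \right)} = -645$ ($O{\left(S \right)} = 5 \left(-129\right) = -645$)
$B{\left(J \right)} = - \frac{-6 + J - \frac{1}{J}}{2 \left(14 + J\right)}$ ($B{\left(J \right)} = - \frac{\left(J + \left(0 - 2\right) \left(3 + \frac{1}{J + J}\right)\right) \frac{1}{J + 14}}{2} = - \frac{\left(J - 2 \left(3 + \frac{1}{2 J}\right)\right) \frac{1}{14 + J}}{2} = - \frac{\left(J - \left(6 + \frac{1}{J}\right)\right) \frac{1}{14 + J}}{2} = - \frac{\left(-6 + J - \frac{1}{J}\right) \frac{1}{14 + J}}{2} = - \frac{\frac{1}{14 + J} \left(-6 + J - \frac{1}{J}\right)}{2} = - \frac{-6 + J - \frac{1}{J}}{2 \left(14 + J\right)}$)
$B{\left(20 \right)} O{\left(28 \cdot 3 \right)} = \frac{1 - 20^{2} + 6 \cdot 20}{2 \cdot 20 \left(14 + 20\right)} \left(-645\right) = \frac{1}{2} \cdot \frac{1}{20} \cdot \frac{1}{34} \left(1 - 400 + 120\right) \left(-645\right) = \frac{1}{2} \cdot \frac{1}{20} \cdot \frac{1}{34} \left(-279\right) \left(-645\right) = \left(- \frac{279}{1360}\right) \left(-645\right) = \frac{35991}{272}$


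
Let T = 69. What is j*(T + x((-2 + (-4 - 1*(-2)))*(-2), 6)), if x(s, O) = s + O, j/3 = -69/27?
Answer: -1909/3 ≈ -636.33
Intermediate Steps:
j = -23/3 (j = 3*(-69/27) = 3*(-69*1/27) = 3*(-23/9) = -23/3 ≈ -7.6667)
x(s, O) = O + s
j*(T + x((-2 + (-4 - 1*(-2)))*(-2), 6)) = -23*(69 + (6 + (-2 + (-4 - 1*(-2)))*(-2)))/3 = -23*(69 + (6 + (-2 + (-4 + 2))*(-2)))/3 = -23*(69 + (6 + (-2 - 2)*(-2)))/3 = -23*(69 + (6 - 4*(-2)))/3 = -23*(69 + (6 + 8))/3 = -23*(69 + 14)/3 = -23/3*83 = -1909/3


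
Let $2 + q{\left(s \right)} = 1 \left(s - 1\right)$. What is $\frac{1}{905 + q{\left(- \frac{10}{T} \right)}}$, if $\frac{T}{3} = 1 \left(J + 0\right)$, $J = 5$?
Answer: $\frac{3}{2704} \approx 0.0011095$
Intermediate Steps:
$T = 15$ ($T = 3 \cdot 1 \left(5 + 0\right) = 3 \cdot 1 \cdot 5 = 3 \cdot 5 = 15$)
$q{\left(s \right)} = -3 + s$ ($q{\left(s \right)} = -2 + 1 \left(s - 1\right) = -2 + 1 \left(-1 + s\right) = -2 + \left(-1 + s\right) = -3 + s$)
$\frac{1}{905 + q{\left(- \frac{10}{T} \right)}} = \frac{1}{905 - \left(3 + \frac{10}{15}\right)} = \frac{1}{905 - \frac{11}{3}} = \frac{1}{\frac{2704}{3}} = \frac{3}{2704}$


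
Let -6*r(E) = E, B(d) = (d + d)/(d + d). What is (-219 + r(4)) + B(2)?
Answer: -656/3 ≈ -218.67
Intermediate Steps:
B(d) = 1 (B(d) = (2*d)/((2*d)) = (2*d)*(1/(2*d)) = 1)
r(E) = -E/6
(-219 + r(4)) + B(2) = (-219 - 1/6*4) + 1 = (-219 - 2/3) + 1 = -659/3 + 1 = -656/3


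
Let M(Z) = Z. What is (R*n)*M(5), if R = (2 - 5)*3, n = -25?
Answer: 1125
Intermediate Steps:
R = -9 (R = -3*3 = -9)
(R*n)*M(5) = -9*(-25)*5 = 225*5 = 1125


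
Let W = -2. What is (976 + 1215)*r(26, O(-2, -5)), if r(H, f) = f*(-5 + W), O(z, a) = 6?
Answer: -92022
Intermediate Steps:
r(H, f) = -7*f (r(H, f) = f*(-5 - 2) = f*(-7) = -7*f)
(976 + 1215)*r(26, O(-2, -5)) = (976 + 1215)*(-7*6) = 2191*(-42) = -92022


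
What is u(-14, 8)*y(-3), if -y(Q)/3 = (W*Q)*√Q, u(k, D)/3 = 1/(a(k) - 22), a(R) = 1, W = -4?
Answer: 36*I*√3/7 ≈ 8.9077*I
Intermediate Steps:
u(k, D) = -⅐ (u(k, D) = 3/(1 - 22) = 3/(-21) = 3*(-1/21) = -⅐)
y(Q) = 12*Q^(3/2) (y(Q) = -3*(-4*Q)*√Q = -(-12)*Q^(3/2) = 12*Q^(3/2))
u(-14, 8)*y(-3) = -12*(-3)^(3/2)/7 = -12*(-3*I*√3)/7 = -(-36)*I*√3/7 = 36*I*√3/7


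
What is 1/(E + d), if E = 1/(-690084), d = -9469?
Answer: -690084/6534405397 ≈ -0.00010561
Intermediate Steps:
E = -1/690084 ≈ -1.4491e-6
1/(E + d) = 1/(-1/690084 - 9469) = 1/(-6534405397/690084) = -690084/6534405397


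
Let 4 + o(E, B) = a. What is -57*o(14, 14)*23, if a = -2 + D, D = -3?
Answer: 11799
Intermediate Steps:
a = -5 (a = -2 - 3 = -5)
o(E, B) = -9 (o(E, B) = -4 - 5 = -9)
-57*o(14, 14)*23 = -57*(-9)*23 = 513*23 = 11799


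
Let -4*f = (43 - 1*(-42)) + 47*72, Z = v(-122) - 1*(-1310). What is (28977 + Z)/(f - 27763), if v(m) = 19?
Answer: -121224/114521 ≈ -1.0585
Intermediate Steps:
Z = 1329 (Z = 19 - 1*(-1310) = 19 + 1310 = 1329)
f = -3469/4 (f = -((43 - 1*(-42)) + 47*72)/4 = -((43 + 42) + 3384)/4 = -(85 + 3384)/4 = -1/4*3469 = -3469/4 ≈ -867.25)
(28977 + Z)/(f - 27763) = (28977 + 1329)/(-3469/4 - 27763) = 30306/(-114521/4) = 30306*(-4/114521) = -121224/114521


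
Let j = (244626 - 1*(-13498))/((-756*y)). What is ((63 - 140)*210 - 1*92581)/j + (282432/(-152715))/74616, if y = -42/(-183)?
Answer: 136623488496952222/1868962763415585 ≈ 73.101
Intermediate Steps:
y = 14/61 (y = -42*(-1/183) = 14/61 ≈ 0.22951)
j = -3936391/2646 (j = (244626 - 1*(-13498))/((-756*14/61)) = (244626 + 13498)/(-10584/61) = 258124*(-61/10584) = -3936391/2646 ≈ -1487.7)
((63 - 140)*210 - 1*92581)/j + (282432/(-152715))/74616 = ((63 - 140)*210 - 1*92581)/(-3936391/2646) + (282432/(-152715))/74616 = (-77*210 - 92581)*(-2646/3936391) + (282432*(-1/152715))*(1/74616) = (-16170 - 92581)*(-2646/3936391) - 94144/50905*1/74616 = -108751*(-2646/3936391) - 11768/474790935 = 287755146/3936391 - 11768/474790935 = 136623488496952222/1868962763415585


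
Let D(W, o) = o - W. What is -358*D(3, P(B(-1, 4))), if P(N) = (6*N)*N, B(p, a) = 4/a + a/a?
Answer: -7518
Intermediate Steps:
B(p, a) = 1 + 4/a (B(p, a) = 4/a + 1 = 1 + 4/a)
P(N) = 6*N²
-358*D(3, P(B(-1, 4))) = -358*(6*((4 + 4)/4)² - 1*3) = -358*(6*((¼)*8)² - 3) = -358*(6*2² - 3) = -358*(6*4 - 3) = -358*(24 - 3) = -358*21 = -7518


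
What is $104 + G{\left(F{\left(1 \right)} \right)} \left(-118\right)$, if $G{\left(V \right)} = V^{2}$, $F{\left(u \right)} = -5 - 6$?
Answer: $-14174$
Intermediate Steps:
$F{\left(u \right)} = -11$ ($F{\left(u \right)} = -5 - 6 = -11$)
$104 + G{\left(F{\left(1 \right)} \right)} \left(-118\right) = 104 + \left(-11\right)^{2} \left(-118\right) = 104 + 121 \left(-118\right) = 104 - 14278 = -14174$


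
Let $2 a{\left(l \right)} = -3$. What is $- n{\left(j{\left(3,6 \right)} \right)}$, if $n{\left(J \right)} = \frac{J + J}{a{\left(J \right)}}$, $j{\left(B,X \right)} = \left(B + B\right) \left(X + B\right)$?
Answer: $72$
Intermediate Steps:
$a{\left(l \right)} = - \frac{3}{2}$ ($a{\left(l \right)} = \frac{1}{2} \left(-3\right) = - \frac{3}{2}$)
$j{\left(B,X \right)} = 2 B \left(B + X\right)$
$n{\left(J \right)} = - \frac{4 J}{3}$ ($n{\left(J \right)} = \frac{J + J}{- \frac{3}{2}} = 2 J \left(- \frac{2}{3}\right) = - \frac{4 J}{3}$)
$- n{\left(j{\left(3,6 \right)} \right)} = - \frac{\left(-4\right) 2 \cdot 3 \left(3 + 6\right)}{3} = - \frac{\left(-4\right) 2 \cdot 3 \cdot 9}{3} = - \frac{\left(-4\right) 54}{3} = \left(-1\right) \left(-72\right) = 72$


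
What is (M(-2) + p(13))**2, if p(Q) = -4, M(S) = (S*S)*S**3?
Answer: 1296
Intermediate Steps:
M(S) = S**5 (M(S) = S**2*S**3 = S**5)
(M(-2) + p(13))**2 = ((-2)**5 - 4)**2 = (-32 - 4)**2 = (-36)**2 = 1296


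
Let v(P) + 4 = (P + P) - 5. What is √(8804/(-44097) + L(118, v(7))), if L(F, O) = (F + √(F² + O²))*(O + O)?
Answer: √(2294175352632 + 19445454090*√13949)/44097 ≈ 48.589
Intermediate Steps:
v(P) = -9 + 2*P (v(P) = -4 + ((P + P) - 5) = -4 + (2*P - 5) = -4 + (-5 + 2*P) = -9 + 2*P)
L(F, O) = 2*O*(F + √(F² + O²)) (L(F, O) = (F + √(F² + O²))*(2*O) = 2*O*(F + √(F² + O²)))
√(8804/(-44097) + L(118, v(7))) = √(8804/(-44097) + 2*(-9 + 2*7)*(118 + √(118² + (-9 + 2*7)²))) = √(8804*(-1/44097) + 2*(-9 + 14)*(118 + √(13924 + (-9 + 14)²))) = √(-8804/44097 + 2*5*(118 + √(13924 + 5²))) = √(-8804/44097 + 2*5*(118 + √(13924 + 25))) = √(-8804/44097 + 2*5*(118 + √13949)) = √(-8804/44097 + (1180 + 10*√13949)) = √(52025656/44097 + 10*√13949)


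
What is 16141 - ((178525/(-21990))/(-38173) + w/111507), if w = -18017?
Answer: 33574218986024109/2080037379442 ≈ 16141.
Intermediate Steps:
16141 - ((178525/(-21990))/(-38173) + w/111507) = 16141 - ((178525/(-21990))/(-38173) - 18017/111507) = 16141 - ((178525*(-1/21990))*(-1/38173) - 18017*1/111507) = 16141 - (-35705/4398*(-1/38173) - 18017/111507) = 16141 - (35705/167884854 - 18017/111507) = 16141 - 1*(-335644450787/2080037379442) = 16141 + 335644450787/2080037379442 = 33574218986024109/2080037379442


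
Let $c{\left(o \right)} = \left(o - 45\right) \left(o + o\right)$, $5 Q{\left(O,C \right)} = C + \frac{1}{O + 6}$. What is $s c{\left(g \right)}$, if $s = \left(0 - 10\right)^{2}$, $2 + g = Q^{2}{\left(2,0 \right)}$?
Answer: $\frac{240561601}{12800} \approx 18794.0$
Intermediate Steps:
$Q{\left(O,C \right)} = \frac{C}{5} + \frac{1}{5 \left(6 + O\right)}$ ($Q{\left(O,C \right)} = \frac{C + \frac{1}{O + 6}}{5} = \frac{C + \frac{1}{6 + O}}{5} = \frac{C}{5} + \frac{1}{5 \left(6 + O\right)}$)
$g = - \frac{3199}{1600}$ ($g = -2 + \left(\frac{1 + 6 \cdot 0 + 0 \cdot 2}{5 \left(6 + 2\right)}\right)^{2} = -2 + \left(\frac{1 + 0 + 0}{5 \cdot 8}\right)^{2} = -2 + \left(\frac{1}{5} \cdot \frac{1}{8} \cdot 1\right)^{2} = -2 + \left(\frac{1}{40}\right)^{2} = -2 + \frac{1}{1600} = - \frac{3199}{1600} \approx -1.9994$)
$s = 100$ ($s = \left(-10\right)^{2} = 100$)
$c{\left(o \right)} = 2 o \left(-45 + o\right)$ ($c{\left(o \right)} = \left(-45 + o\right) 2 o = 2 o \left(-45 + o\right)$)
$s c{\left(g \right)} = 100 \cdot 2 \left(- \frac{3199}{1600}\right) \left(-45 - \frac{3199}{1600}\right) = 100 \cdot 2 \left(- \frac{3199}{1600}\right) \left(- \frac{75199}{1600}\right) = 100 \cdot \frac{240561601}{1280000} = \frac{240561601}{12800}$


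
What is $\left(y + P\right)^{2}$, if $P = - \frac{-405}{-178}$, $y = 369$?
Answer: $\frac{4261086729}{31684} \approx 1.3449 \cdot 10^{5}$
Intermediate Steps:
$P = - \frac{405}{178}$ ($P = - \frac{\left(-405\right) \left(-1\right)}{178} = \left(-1\right) \frac{405}{178} = - \frac{405}{178} \approx -2.2753$)
$\left(y + P\right)^{2} = \left(369 - \frac{405}{178}\right)^{2} = \left(\frac{65277}{178}\right)^{2} = \frac{4261086729}{31684}$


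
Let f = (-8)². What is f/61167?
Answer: 64/61167 ≈ 0.0010463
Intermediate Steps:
f = 64
f/61167 = 64/61167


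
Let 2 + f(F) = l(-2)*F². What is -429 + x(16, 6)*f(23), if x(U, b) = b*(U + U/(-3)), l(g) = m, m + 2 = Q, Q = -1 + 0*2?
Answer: -102125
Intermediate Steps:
Q = -1 (Q = -1 + 0 = -1)
m = -3 (m = -2 - 1 = -3)
l(g) = -3
x(U, b) = 2*U*b/3 (x(U, b) = b*(U + U*(-⅓)) = b*(U - U/3) = b*(2*U/3) = 2*U*b/3)
f(F) = -2 - 3*F²
-429 + x(16, 6)*f(23) = -429 + ((⅔)*16*6)*(-2 - 3*23²) = -429 + 64*(-2 - 3*529) = -429 + 64*(-2 - 1587) = -429 + 64*(-1589) = -429 - 101696 = -102125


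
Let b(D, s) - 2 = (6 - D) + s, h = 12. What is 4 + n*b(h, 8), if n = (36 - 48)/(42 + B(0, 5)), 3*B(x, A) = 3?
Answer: 124/43 ≈ 2.8837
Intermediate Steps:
b(D, s) = 8 + s - D (b(D, s) = 2 + ((6 - D) + s) = 2 + (6 + s - D) = 8 + s - D)
B(x, A) = 1 (B(x, A) = (⅓)*3 = 1)
n = -12/43 (n = (36 - 48)/(42 + 1) = -12/43 ≈ -0.27907)
4 + n*b(h, 8) = 4 - 12*(8 + 8 - 1*12)/43 = 4 - 12*(8 + 8 - 12)/43 = 4 - 12/43*4 = 4 - 48/43 = 124/43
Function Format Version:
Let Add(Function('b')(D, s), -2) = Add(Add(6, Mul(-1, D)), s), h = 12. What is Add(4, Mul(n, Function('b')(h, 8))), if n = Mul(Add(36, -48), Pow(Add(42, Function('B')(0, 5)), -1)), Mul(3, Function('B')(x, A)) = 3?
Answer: Rational(124, 43) ≈ 2.8837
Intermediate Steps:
Function('b')(D, s) = Add(8, s, Mul(-1, D)) (Function('b')(D, s) = Add(2, Add(Add(6, Mul(-1, D)), s)) = Add(2, Add(6, s, Mul(-1, D))) = Add(8, s, Mul(-1, D)))
Function('B')(x, A) = 1 (Function('B')(x, A) = Mul(Rational(1, 3), 3) = 1)
n = Rational(-12, 43) (n = Mul(Add(36, -48), Pow(Add(42, 1), -1)) = Mul(-12, Pow(43, -1)) = Mul(-12, Rational(1, 43)) = Rational(-12, 43) ≈ -0.27907)
Add(4, Mul(n, Function('b')(h, 8))) = Add(4, Mul(Rational(-12, 43), Add(8, 8, Mul(-1, 12)))) = Add(4, Mul(Rational(-12, 43), Add(8, 8, -12))) = Add(4, Mul(Rational(-12, 43), 4)) = Add(4, Rational(-48, 43)) = Rational(124, 43)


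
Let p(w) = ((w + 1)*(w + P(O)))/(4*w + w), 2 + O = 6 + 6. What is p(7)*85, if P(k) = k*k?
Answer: 14552/7 ≈ 2078.9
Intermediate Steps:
O = 10 (O = -2 + (6 + 6) = -2 + 12 = 10)
P(k) = k²
p(w) = (1 + w)*(100 + w)/(5*w) (p(w) = ((w + 1)*(w + 10²))/(4*w + w) = ((1 + w)*(w + 100))/((5*w)) = ((1 + w)*(100 + w))*(1/(5*w)) = (1 + w)*(100 + w)/(5*w))
p(7)*85 = ((⅕)*(100 + 7*(101 + 7))/7)*85 = ((⅕)*(⅐)*(100 + 7*108))*85 = ((⅕)*(⅐)*(100 + 756))*85 = ((⅕)*(⅐)*856)*85 = (856/35)*85 = 14552/7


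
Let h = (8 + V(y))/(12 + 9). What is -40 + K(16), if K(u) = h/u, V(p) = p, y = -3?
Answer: -13435/336 ≈ -39.985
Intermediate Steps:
h = 5/21 (h = (8 - 3)/(12 + 9) = 5/21 ≈ 0.23810)
K(u) = 5/(21*u)
-40 + K(16) = -40 + (5/21)/16 = -40 + (5/21)*(1/16) = -40 + 5/336 = -13435/336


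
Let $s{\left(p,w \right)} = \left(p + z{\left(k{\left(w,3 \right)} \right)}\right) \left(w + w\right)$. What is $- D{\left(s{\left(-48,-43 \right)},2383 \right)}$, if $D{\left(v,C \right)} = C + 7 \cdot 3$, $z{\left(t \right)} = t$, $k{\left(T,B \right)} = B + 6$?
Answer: $-2404$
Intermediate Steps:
$k{\left(T,B \right)} = 6 + B$
$s{\left(p,w \right)} = 2 w \left(9 + p\right)$ ($s{\left(p,w \right)} = \left(p + \left(6 + 3\right)\right) \left(w + w\right) = \left(p + 9\right) 2 w = \left(9 + p\right) 2 w = 2 w \left(9 + p\right)$)
$D{\left(v,C \right)} = 21 + C$ ($D{\left(v,C \right)} = C + 21 = 21 + C$)
$- D{\left(s{\left(-48,-43 \right)},2383 \right)} = - (21 + 2383) = \left(-1\right) 2404 = -2404$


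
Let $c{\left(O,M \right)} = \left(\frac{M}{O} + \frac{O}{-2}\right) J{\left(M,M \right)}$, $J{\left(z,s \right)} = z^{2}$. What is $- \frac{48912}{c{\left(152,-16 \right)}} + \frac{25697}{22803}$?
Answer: $\frac{639664147}{175856736} \approx 3.6374$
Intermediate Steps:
$c{\left(O,M \right)} = M^{2} \left(- \frac{O}{2} + \frac{M}{O}\right)$ ($c{\left(O,M \right)} = \left(\frac{M}{O} + \frac{O}{-2}\right) M^{2} = \left(\frac{M}{O} + O \left(- \frac{1}{2}\right)\right) M^{2} = \left(\frac{M}{O} - \frac{O}{2}\right) M^{2} = \left(- \frac{O}{2} + \frac{M}{O}\right) M^{2} = M^{2} \left(- \frac{O}{2} + \frac{M}{O}\right)$)
$- \frac{48912}{c{\left(152,-16 \right)}} + \frac{25697}{22803} = - \frac{48912}{\left(-16\right)^{2} \cdot \frac{1}{152} \left(-16 - \frac{152^{2}}{2}\right)} + \frac{25697}{22803} = - \frac{48912}{256 \cdot \frac{1}{152} \left(-16 - 11552\right)} + 25697 \cdot \frac{1}{22803} = - \frac{48912}{256 \cdot \frac{1}{152} \left(-16 - 11552\right)} + \frac{25697}{22803} = - \frac{48912}{256 \cdot \frac{1}{152} \left(-11568\right)} + \frac{25697}{22803} = - \frac{48912}{- \frac{370176}{19}} + \frac{25697}{22803} = \left(-48912\right) \left(- \frac{19}{370176}\right) + \frac{25697}{22803} = \frac{19361}{7712} + \frac{25697}{22803} = \frac{639664147}{175856736}$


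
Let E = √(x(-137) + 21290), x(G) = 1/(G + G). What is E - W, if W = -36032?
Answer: 36032 + √1598367766/274 ≈ 36178.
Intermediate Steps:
x(G) = 1/(2*G)
E = √1598367766/274 (E = √((½)/(-137) + 21290) = √((½)*(-1/137) + 21290) = √(-1/274 + 21290) = √(5833459/274) = √1598367766/274 ≈ 145.91)
E - W = √1598367766/274 - 1*(-36032) = √1598367766/274 + 36032 = 36032 + √1598367766/274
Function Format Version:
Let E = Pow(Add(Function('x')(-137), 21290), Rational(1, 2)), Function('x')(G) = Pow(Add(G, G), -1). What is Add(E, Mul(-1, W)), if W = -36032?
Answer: Add(36032, Mul(Rational(1, 274), Pow(1598367766, Rational(1, 2)))) ≈ 36178.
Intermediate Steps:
Function('x')(G) = Mul(Rational(1, 2), Pow(G, -1)) (Function('x')(G) = Pow(Mul(2, G), -1) = Mul(Rational(1, 2), Pow(G, -1)))
E = Mul(Rational(1, 274), Pow(1598367766, Rational(1, 2))) (E = Pow(Add(Mul(Rational(1, 2), Pow(-137, -1)), 21290), Rational(1, 2)) = Pow(Add(Mul(Rational(1, 2), Rational(-1, 137)), 21290), Rational(1, 2)) = Pow(Add(Rational(-1, 274), 21290), Rational(1, 2)) = Pow(Rational(5833459, 274), Rational(1, 2)) = Mul(Rational(1, 274), Pow(1598367766, Rational(1, 2))) ≈ 145.91)
Add(E, Mul(-1, W)) = Add(Mul(Rational(1, 274), Pow(1598367766, Rational(1, 2))), Mul(-1, -36032)) = Add(Mul(Rational(1, 274), Pow(1598367766, Rational(1, 2))), 36032) = Add(36032, Mul(Rational(1, 274), Pow(1598367766, Rational(1, 2))))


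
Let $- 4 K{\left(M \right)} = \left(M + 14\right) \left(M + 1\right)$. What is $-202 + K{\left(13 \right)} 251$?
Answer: $- \frac{47843}{2} \approx -23922.0$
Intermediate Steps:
$K{\left(M \right)} = - \frac{\left(1 + M\right) \left(14 + M\right)}{4}$ ($K{\left(M \right)} = - \frac{\left(M + 14\right) \left(M + 1\right)}{4} = - \frac{\left(14 + M\right) \left(1 + M\right)}{4} = - \frac{\left(1 + M\right) \left(14 + M\right)}{4}$)
$-202 + K{\left(13 \right)} 251 = -202 + \left(- \frac{7}{2} - \frac{195}{4} - \frac{13^{2}}{4}\right) 251 = -202 + \left(- \frac{7}{2} - \frac{195}{4} - \frac{169}{4}\right) 251 = -202 - \frac{47439}{2} = - \frac{47843}{2}$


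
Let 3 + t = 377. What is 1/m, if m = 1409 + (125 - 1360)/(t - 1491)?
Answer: 1117/1575088 ≈ 0.00070917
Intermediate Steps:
t = 374 (t = -3 + 377 = 374)
m = 1575088/1117 (m = 1409 + (125 - 1360)/(374 - 1491) = 1409 - 1235/(-1117) = 1409 - 1235*(-1/1117) = 1409 + 1235/1117 = 1575088/1117 ≈ 1410.1)
1/m = 1/(1575088/1117) = 1117/1575088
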